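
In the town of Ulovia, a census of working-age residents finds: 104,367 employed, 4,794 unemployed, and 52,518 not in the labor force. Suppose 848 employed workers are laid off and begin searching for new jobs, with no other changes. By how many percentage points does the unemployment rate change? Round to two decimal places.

Initially, labor force = 104,367 + 4,794 = 109,161, so u = 4,794/109,161 = 4.39%.
After the change, employed falls and unemployed rises by 848; labor force unchanged → E = 103,519, U = 5,642, labor force = 109,161.
New unemployment rate = 5,642 / 109,161 = 5.17%.
Change = 5.17% − 4.39% = +0.78 percentage points.

The unemployment rate changes by +0.78 percentage points.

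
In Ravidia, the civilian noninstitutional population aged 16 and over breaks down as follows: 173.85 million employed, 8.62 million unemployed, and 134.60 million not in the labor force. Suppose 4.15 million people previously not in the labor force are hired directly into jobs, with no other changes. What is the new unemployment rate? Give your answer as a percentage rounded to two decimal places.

Initially, labor force = 173.85 + 8.62 = 182.47 million, so u = 8.62/182.47 = 4.72%.
After the change, employed and labor force both rise by 4.15; unemployed unchanged → E = 178.00, U = 8.62, labor force = 186.62 million.
New unemployment rate = 8.62 / 186.62 = 4.62%.

New unemployment rate ≈ 4.62%.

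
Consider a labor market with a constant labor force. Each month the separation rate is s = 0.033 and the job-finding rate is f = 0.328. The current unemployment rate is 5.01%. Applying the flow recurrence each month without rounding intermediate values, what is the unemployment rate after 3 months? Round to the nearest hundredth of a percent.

Unemployment rate after three months ≈ 8.06%.

With a fixed labor force, u_{t+1} = u_t + s·(1−u_t) − f·u_t = u_t·(1−s−f) + s.
Here 1−s−f = 0.639 and s = 0.033.
u_1 = 0.050100 × 0.639 + 0.033 = 0.065014.
u_2 = 0.065014 × 0.639 + 0.033 = 0.074544.
u_3 = 0.074544 × 0.639 + 0.033 = 0.080634.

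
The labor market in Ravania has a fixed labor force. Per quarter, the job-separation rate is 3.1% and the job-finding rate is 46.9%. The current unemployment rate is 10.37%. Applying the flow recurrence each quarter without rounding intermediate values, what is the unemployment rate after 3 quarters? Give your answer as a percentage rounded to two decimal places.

With a fixed labor force, u_{t+1} = u_t + s·(1−u_t) − f·u_t = u_t·(1−s−f) + s.
Here 1−s−f = 0.500 and s = 0.031.
u_1 = 0.103700 × 0.500 + 0.031 = 0.082850.
u_2 = 0.082850 × 0.500 + 0.031 = 0.072425.
u_3 = 0.072425 × 0.500 + 0.031 = 0.067213.

Unemployment rate after three quarters ≈ 6.72%.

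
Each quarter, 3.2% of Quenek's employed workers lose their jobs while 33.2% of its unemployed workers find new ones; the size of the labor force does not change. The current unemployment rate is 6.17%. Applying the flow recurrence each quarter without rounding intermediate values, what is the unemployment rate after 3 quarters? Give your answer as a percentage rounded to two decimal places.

With a fixed labor force, u_{t+1} = u_t + s·(1−u_t) − f·u_t = u_t·(1−s−f) + s.
Here 1−s−f = 0.636 and s = 0.032.
u_1 = 0.061700 × 0.636 + 0.032 = 0.071241.
u_2 = 0.071241 × 0.636 + 0.032 = 0.077309.
u_3 = 0.077309 × 0.636 + 0.032 = 0.081169.

Unemployment rate after three quarters ≈ 8.12%.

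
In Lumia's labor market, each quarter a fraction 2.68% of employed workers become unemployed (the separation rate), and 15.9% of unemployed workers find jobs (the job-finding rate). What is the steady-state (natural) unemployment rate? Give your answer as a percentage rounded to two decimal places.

At steady state the flows balance: s·E = f·U, so U/(E+U) = s/(s+f).
u* = 2.68 / (2.68 + 15.9) = 2.68 / 18.58 = 14.42%.

Steady-state unemployment rate ≈ 14.42%.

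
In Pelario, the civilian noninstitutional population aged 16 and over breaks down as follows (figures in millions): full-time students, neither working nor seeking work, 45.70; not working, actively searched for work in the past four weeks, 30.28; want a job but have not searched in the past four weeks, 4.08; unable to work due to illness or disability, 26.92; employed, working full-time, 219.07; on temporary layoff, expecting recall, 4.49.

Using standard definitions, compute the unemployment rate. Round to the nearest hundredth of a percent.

Unemployment rate ≈ 13.70%.

Employed = 219.07 million.
Unemployed = 30.28 + 4.49 = 34.77 million (jobless and actively searching, or on temporary layoff).
Labor force = 219.07 + 34.77 = 253.84 million.
Unemployment rate = 34.77 / 253.84 = 13.70%.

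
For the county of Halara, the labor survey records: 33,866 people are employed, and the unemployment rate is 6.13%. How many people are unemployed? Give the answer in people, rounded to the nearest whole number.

Let U be the number unemployed. The labor force is E + U, and U/(E+U) = 0.0613.
So U = 0.0613 × 33,866 / (1 − 0.0613) = 2075.99 / 0.9387 ≈ 2,212.

About 2,212 are unemployed.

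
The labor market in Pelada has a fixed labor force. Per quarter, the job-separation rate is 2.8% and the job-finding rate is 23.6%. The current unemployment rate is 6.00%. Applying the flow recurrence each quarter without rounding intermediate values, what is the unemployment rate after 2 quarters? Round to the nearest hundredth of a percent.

Unemployment rate after two quarters ≈ 8.11%.

With a fixed labor force, u_{t+1} = u_t + s·(1−u_t) − f·u_t = u_t·(1−s−f) + s.
Here 1−s−f = 0.736 and s = 0.028.
u_1 = 0.060000 × 0.736 + 0.028 = 0.072160.
u_2 = 0.072160 × 0.736 + 0.028 = 0.081110.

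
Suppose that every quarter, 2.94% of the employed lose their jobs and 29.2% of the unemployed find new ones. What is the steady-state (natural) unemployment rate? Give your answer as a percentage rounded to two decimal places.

At steady state the flows balance: s·E = f·U, so U/(E+U) = s/(s+f).
u* = 2.94 / (2.94 + 29.2) = 2.94 / 32.14 = 9.15%.

Steady-state unemployment rate ≈ 9.15%.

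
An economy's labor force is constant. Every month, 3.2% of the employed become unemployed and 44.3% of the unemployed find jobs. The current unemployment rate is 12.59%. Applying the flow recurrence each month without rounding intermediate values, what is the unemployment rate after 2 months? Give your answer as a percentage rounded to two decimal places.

Unemployment rate after two months ≈ 8.35%.

With a fixed labor force, u_{t+1} = u_t + s·(1−u_t) − f·u_t = u_t·(1−s−f) + s.
Here 1−s−f = 0.525 and s = 0.032.
u_1 = 0.125900 × 0.525 + 0.032 = 0.098098.
u_2 = 0.098098 × 0.525 + 0.032 = 0.083501.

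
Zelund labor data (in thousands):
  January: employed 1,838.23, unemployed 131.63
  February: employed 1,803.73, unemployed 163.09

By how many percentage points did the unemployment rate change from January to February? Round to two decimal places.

January: labor force = 1,838.23 + 131.63 = 1,969.86; u = 131.63/1,969.86 = 6.68%.
February: labor force = 1,803.73 + 163.09 = 1,966.82; u = 163.09/1,966.82 = 8.29%.
Change = 8.29% − 6.68% = +1.61 pp.

The unemployment rate changed by +1.61 percentage points.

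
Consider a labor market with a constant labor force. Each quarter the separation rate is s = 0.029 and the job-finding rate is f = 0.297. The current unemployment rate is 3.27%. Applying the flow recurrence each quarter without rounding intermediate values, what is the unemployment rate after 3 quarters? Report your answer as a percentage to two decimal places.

With a fixed labor force, u_{t+1} = u_t + s·(1−u_t) − f·u_t = u_t·(1−s−f) + s.
Here 1−s−f = 0.674 and s = 0.029.
u_1 = 0.032700 × 0.674 + 0.029 = 0.051040.
u_2 = 0.051040 × 0.674 + 0.029 = 0.063401.
u_3 = 0.063401 × 0.674 + 0.029 = 0.071732.

Unemployment rate after three quarters ≈ 7.17%.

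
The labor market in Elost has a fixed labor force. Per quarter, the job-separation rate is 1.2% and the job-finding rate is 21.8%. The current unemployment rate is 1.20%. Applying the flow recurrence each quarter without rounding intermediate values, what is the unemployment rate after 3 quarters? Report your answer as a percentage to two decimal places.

With a fixed labor force, u_{t+1} = u_t + s·(1−u_t) − f·u_t = u_t·(1−s−f) + s.
Here 1−s−f = 0.770 and s = 0.012.
u_1 = 0.012000 × 0.770 + 0.012 = 0.021240.
u_2 = 0.021240 × 0.770 + 0.012 = 0.028355.
u_3 = 0.028355 × 0.770 + 0.012 = 0.033833.

Unemployment rate after three quarters ≈ 3.38%.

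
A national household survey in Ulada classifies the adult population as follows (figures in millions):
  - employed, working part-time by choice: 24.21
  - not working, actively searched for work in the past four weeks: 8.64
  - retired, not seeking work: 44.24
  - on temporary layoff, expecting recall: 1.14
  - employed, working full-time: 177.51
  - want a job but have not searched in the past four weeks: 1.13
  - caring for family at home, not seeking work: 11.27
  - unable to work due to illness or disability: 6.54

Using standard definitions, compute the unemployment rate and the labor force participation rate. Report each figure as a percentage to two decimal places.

Employed = 24.21 + 177.51 = 201.72 million.
Unemployed = 8.64 + 1.14 = 9.78 million (jobless and actively searching, or on temporary layoff).
Labor force = 201.72 + 9.78 = 211.50 million.
Not in labor force = 44.24 + 1.13 + 11.27 + 6.54 = 63.18 million (those not working and not actively searching are outside the labor force — including those who want a job but have given up searching).
Civilian working-age population = 211.50 + 63.18 = 274.68 million.
Unemployment rate = 9.78 / 211.50 = 4.62%.
Labor force participation rate = 211.50 / 274.68 = 77.00%.

Unemployment rate ≈ 4.62%; labor force participation rate ≈ 77.00%.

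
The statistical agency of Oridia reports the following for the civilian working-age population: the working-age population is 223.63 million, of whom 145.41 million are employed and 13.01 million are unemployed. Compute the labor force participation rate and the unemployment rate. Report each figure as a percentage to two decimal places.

Labor force participation rate ≈ 70.84%; unemployment rate ≈ 8.21%.

Labor force = employed + unemployed = 145.41 + 13.01 = 158.42 million.
Unemployment rate = 13.01 / 158.42 = 8.21%.
Labor force participation rate = 158.42 / 223.63 = 70.84%.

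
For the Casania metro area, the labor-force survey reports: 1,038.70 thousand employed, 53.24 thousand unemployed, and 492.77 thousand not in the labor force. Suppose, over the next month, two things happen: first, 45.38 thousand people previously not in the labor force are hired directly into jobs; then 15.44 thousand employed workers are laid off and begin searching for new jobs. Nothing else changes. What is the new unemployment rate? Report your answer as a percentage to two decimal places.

Initially, labor force = 1,038.70 + 53.24 = 1,091.94 thousand, so u = 53.24/1,091.94 = 4.88%.
After the first change, employed and labor force both rise by 45.38; unemployed unchanged → E = 1,084.08, U = 53.24, labor force = 1,137.32 thousand.
After the second change, employed falls and unemployed rises by 15.44; labor force unchanged → E = 1,068.64, U = 68.68, labor force = 1,137.32 thousand.
New unemployment rate = 68.68 / 1,137.32 = 6.04%.

New unemployment rate ≈ 6.04%.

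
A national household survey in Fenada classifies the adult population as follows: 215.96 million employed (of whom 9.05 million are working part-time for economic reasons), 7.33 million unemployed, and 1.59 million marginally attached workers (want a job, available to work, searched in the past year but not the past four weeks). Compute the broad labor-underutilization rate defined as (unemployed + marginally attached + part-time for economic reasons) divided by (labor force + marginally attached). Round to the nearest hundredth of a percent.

Labor force = 215.96 + 7.33 = 223.29 million.
Numerator = 7.33 + 1.59 + 9.05 = 17.97 million.
Denominator = 223.29 + 1.59 = 224.88 million.
Broad rate = 17.97 / 224.88 = 7.99%.

Broad underutilization rate ≈ 7.99%.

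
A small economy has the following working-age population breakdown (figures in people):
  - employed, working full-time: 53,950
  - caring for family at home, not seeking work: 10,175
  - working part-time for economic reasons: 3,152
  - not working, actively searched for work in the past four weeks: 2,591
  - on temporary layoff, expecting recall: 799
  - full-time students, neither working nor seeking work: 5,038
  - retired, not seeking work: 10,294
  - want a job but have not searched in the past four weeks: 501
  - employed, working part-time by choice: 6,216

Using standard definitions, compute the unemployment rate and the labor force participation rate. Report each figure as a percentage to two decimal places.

Unemployment rate ≈ 5.08%; labor force participation rate ≈ 71.95%.

Employed = 53,950 + 3,152 + 6,216 = 63,318 (anyone who worked, including part-time for economic reasons, counts as employed).
Unemployed = 2,591 + 799 = 3,390 (jobless and actively searching, or on temporary layoff).
Labor force = 63,318 + 3,390 = 66,708.
Not in labor force = 10,175 + 5,038 + 10,294 + 501 = 26,008 (those not working and not actively searching are outside the labor force — including those who want a job but have given up searching).
Civilian working-age population = 66,708 + 26,008 = 92,716.
Unemployment rate = 3,390 / 66,708 = 5.08%.
Labor force participation rate = 66,708 / 92,716 = 71.95%.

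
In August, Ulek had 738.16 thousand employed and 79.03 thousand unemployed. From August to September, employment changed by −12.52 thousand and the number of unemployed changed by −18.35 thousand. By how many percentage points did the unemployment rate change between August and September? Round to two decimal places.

August: labor force = 738.16 + 79.03 = 817.19; u = 79.03/817.19 = 9.67%.
September: labor force = 725.64 + 60.68 = 786.32; u = 60.68/786.32 = 7.72%.
Change = 7.72% − 9.67% = −1.95 pp.

The unemployment rate changed by −1.95 percentage points.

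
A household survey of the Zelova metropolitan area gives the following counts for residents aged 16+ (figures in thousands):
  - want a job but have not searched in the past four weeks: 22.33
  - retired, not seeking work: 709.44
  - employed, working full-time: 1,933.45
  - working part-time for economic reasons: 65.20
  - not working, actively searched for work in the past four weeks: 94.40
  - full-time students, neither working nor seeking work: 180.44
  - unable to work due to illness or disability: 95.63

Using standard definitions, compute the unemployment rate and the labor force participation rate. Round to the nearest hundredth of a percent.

Unemployment rate ≈ 4.51%; labor force participation rate ≈ 67.50%.

Employed = 1,933.45 + 65.20 = 1,998.65 thousand (anyone who worked, including part-time for economic reasons, counts as employed).
Unemployed = 94.40 thousand.
Labor force = 1,998.65 + 94.40 = 2,093.05 thousand.
Not in labor force = 22.33 + 709.44 + 180.44 + 95.63 = 1,007.84 thousand (those not working and not actively searching are outside the labor force — including those who want a job but have given up searching).
Civilian working-age population = 2,093.05 + 1,007.84 = 3,100.89 thousand.
Unemployment rate = 94.40 / 2,093.05 = 4.51%.
Labor force participation rate = 2,093.05 / 3,100.89 = 67.50%.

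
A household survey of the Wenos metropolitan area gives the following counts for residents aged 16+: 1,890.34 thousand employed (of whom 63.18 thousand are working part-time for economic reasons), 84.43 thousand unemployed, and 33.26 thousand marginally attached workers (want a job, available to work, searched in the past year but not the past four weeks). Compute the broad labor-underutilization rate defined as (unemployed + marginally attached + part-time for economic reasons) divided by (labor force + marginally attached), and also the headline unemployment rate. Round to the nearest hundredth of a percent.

Broad underutilization rate ≈ 9.01%; headline unemployment rate ≈ 4.28%.

Labor force = 1,890.34 + 84.43 = 1,974.77 thousand.
Numerator = 84.43 + 33.26 + 63.18 = 180.87 thousand.
Denominator = 1,974.77 + 33.26 = 2,008.03 thousand.
Broad rate = 180.87 / 2,008.03 = 9.01%.
Headline unemployment rate = 84.43 / 1,974.77 = 4.28%.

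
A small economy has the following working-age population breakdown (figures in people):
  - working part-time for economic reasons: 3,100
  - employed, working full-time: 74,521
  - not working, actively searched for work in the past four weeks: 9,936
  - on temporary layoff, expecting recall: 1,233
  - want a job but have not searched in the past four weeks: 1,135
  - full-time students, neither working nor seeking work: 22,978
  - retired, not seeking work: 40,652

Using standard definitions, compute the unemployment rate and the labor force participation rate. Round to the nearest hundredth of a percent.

Unemployment rate ≈ 12.58%; labor force participation rate ≈ 57.82%.

Employed = 3,100 + 74,521 = 77,621 (anyone who worked, including part-time for economic reasons, counts as employed).
Unemployed = 9,936 + 1,233 = 11,169 (jobless and actively searching, or on temporary layoff).
Labor force = 77,621 + 11,169 = 88,790.
Not in labor force = 1,135 + 22,978 + 40,652 = 64,765 (those not working and not actively searching are outside the labor force — including those who want a job but have given up searching).
Civilian working-age population = 88,790 + 64,765 = 153,555.
Unemployment rate = 11,169 / 88,790 = 12.58%.
Labor force participation rate = 88,790 / 153,555 = 57.82%.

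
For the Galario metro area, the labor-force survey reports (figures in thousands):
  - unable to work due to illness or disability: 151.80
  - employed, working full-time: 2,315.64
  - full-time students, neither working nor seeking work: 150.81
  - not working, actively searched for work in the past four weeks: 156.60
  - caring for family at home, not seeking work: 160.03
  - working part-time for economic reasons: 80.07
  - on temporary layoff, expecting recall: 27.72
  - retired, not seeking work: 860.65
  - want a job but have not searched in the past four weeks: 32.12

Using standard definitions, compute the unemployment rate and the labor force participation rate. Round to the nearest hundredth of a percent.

Employed = 2,315.64 + 80.07 = 2,395.71 thousand (anyone who worked, including part-time for economic reasons, counts as employed).
Unemployed = 156.60 + 27.72 = 184.32 thousand (jobless and actively searching, or on temporary layoff).
Labor force = 2,395.71 + 184.32 = 2,580.03 thousand.
Not in labor force = 151.80 + 150.81 + 160.03 + 860.65 + 32.12 = 1,355.41 thousand (those not working and not actively searching are outside the labor force — including those who want a job but have given up searching).
Civilian working-age population = 2,580.03 + 1,355.41 = 3,935.44 thousand.
Unemployment rate = 184.32 / 2,580.03 = 7.14%.
Labor force participation rate = 2,580.03 / 3,935.44 = 65.56%.

Unemployment rate ≈ 7.14%; labor force participation rate ≈ 65.56%.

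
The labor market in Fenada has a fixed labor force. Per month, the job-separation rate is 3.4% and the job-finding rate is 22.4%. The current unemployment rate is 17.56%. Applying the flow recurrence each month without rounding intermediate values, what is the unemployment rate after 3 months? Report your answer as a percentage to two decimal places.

Unemployment rate after three months ≈ 14.97%.

With a fixed labor force, u_{t+1} = u_t + s·(1−u_t) − f·u_t = u_t·(1−s−f) + s.
Here 1−s−f = 0.742 and s = 0.034.
u_1 = 0.175600 × 0.742 + 0.034 = 0.164295.
u_2 = 0.164295 × 0.742 + 0.034 = 0.155907.
u_3 = 0.155907 × 0.742 + 0.034 = 0.149683.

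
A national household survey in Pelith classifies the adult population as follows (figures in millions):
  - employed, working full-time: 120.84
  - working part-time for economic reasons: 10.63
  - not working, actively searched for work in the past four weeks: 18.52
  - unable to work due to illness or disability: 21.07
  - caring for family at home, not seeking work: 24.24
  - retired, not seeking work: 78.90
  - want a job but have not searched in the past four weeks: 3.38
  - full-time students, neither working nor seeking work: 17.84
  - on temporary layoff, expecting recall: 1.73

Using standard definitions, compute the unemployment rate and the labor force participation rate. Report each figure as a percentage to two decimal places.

Employed = 120.84 + 10.63 = 131.47 million (anyone who worked, including part-time for economic reasons, counts as employed).
Unemployed = 18.52 + 1.73 = 20.25 million (jobless and actively searching, or on temporary layoff).
Labor force = 131.47 + 20.25 = 151.72 million.
Not in labor force = 21.07 + 24.24 + 78.90 + 3.38 + 17.84 = 145.43 million (those not working and not actively searching are outside the labor force — including those who want a job but have given up searching).
Civilian working-age population = 151.72 + 145.43 = 297.15 million.
Unemployment rate = 20.25 / 151.72 = 13.35%.
Labor force participation rate = 151.72 / 297.15 = 51.06%.

Unemployment rate ≈ 13.35%; labor force participation rate ≈ 51.06%.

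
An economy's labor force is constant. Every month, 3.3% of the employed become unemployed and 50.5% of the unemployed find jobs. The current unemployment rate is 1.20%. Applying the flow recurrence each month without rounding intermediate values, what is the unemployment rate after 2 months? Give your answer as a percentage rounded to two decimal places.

Unemployment rate after two months ≈ 5.08%.

With a fixed labor force, u_{t+1} = u_t + s·(1−u_t) − f·u_t = u_t·(1−s−f) + s.
Here 1−s−f = 0.462 and s = 0.033.
u_1 = 0.012000 × 0.462 + 0.033 = 0.038544.
u_2 = 0.038544 × 0.462 + 0.033 = 0.050807.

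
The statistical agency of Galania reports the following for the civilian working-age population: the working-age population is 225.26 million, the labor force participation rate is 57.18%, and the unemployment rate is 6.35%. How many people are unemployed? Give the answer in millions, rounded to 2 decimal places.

About 8.18 million are unemployed.

Labor force = 0.5718 × 225.26 = 128.80 million.
Unemployed = 0.0635 × 128.80 ≈ 8.18 million.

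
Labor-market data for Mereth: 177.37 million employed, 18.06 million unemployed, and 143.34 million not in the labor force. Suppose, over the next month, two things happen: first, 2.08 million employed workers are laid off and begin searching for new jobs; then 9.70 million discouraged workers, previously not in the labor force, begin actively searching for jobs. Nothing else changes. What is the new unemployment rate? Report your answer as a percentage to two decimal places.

Initially, labor force = 177.37 + 18.06 = 195.43 million, so u = 18.06/195.43 = 9.24%.
After the first change, employed falls and unemployed rises by 2.08; labor force unchanged → E = 175.29, U = 20.14, labor force = 195.43 million.
After the second change, unemployed and labor force both rise by 9.70 → E = 175.29, U = 29.84, labor force = 205.13 million.
New unemployment rate = 29.84 / 205.13 = 14.55%.

New unemployment rate ≈ 14.55%.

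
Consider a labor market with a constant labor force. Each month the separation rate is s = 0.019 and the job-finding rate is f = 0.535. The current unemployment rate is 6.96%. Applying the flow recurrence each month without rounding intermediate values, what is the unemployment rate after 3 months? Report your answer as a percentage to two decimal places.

With a fixed labor force, u_{t+1} = u_t + s·(1−u_t) − f·u_t = u_t·(1−s−f) + s.
Here 1−s−f = 0.446 and s = 0.019.
u_1 = 0.069600 × 0.446 + 0.019 = 0.050042.
u_2 = 0.050042 × 0.446 + 0.019 = 0.041319.
u_3 = 0.041319 × 0.446 + 0.019 = 0.037428.

Unemployment rate after three months ≈ 3.74%.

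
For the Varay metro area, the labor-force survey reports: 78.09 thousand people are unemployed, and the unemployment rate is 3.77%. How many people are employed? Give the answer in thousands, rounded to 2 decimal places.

About 1,993.26 thousand are employed.

Labor force = U / u = 78.09 / 0.0377 ≈ 2,071.35 thousand.
Employed = labor force − unemployed = 2,071.35 − 78.09 = 1,993.26 thousand.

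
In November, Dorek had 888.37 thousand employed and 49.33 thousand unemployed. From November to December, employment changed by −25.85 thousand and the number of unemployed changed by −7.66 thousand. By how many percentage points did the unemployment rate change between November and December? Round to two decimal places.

November: labor force = 888.37 + 49.33 = 937.70; u = 49.33/937.70 = 5.26%.
December: labor force = 862.52 + 41.67 = 904.19; u = 41.67/904.19 = 4.61%.
Change = 4.61% − 5.26% = −0.65 pp.

The unemployment rate changed by −0.65 percentage points.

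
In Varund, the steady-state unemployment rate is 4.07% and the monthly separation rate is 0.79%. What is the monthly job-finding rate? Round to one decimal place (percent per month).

From u* = s/(s+f): f = s·(1−u)/u.
f = 0.79 × (1 − 0.0407) / 0.0407 = 0.7578 / 0.0407 ≈ 18.6% per month.

Job-finding rate ≈ 18.6% per month.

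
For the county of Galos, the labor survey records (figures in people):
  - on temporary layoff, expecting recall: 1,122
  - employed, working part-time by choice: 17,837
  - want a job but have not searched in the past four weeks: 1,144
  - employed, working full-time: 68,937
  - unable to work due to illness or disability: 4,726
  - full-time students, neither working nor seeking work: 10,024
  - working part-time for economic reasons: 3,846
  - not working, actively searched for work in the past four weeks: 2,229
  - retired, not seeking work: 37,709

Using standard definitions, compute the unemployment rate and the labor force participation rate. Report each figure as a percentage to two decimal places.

Employed = 17,837 + 68,937 + 3,846 = 90,620 (anyone who worked, including part-time for economic reasons, counts as employed).
Unemployed = 1,122 + 2,229 = 3,351 (jobless and actively searching, or on temporary layoff).
Labor force = 90,620 + 3,351 = 93,971.
Not in labor force = 1,144 + 4,726 + 10,024 + 37,709 = 53,603 (those not working and not actively searching are outside the labor force — including those who want a job but have given up searching).
Civilian working-age population = 93,971 + 53,603 = 147,574.
Unemployment rate = 3,351 / 93,971 = 3.57%.
Labor force participation rate = 93,971 / 147,574 = 63.68%.

Unemployment rate ≈ 3.57%; labor force participation rate ≈ 63.68%.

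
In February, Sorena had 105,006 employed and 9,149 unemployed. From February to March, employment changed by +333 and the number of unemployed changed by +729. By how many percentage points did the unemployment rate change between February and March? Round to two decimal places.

February: labor force = 105,006 + 9,149 = 114,155; u = 9,149/114,155 = 8.01%.
March: labor force = 105,339 + 9,878 = 115,217; u = 9,878/115,217 = 8.57%.
Change = 8.57% − 8.01% = +0.56 pp.

The unemployment rate changed by +0.56 percentage points.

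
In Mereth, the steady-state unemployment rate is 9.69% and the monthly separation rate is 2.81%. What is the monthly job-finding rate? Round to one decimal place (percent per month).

From u* = s/(s+f): f = s·(1−u)/u.
f = 2.81 × (1 − 0.0969) / 0.0969 = 2.5377 / 0.0969 ≈ 26.2% per month.

Job-finding rate ≈ 26.2% per month.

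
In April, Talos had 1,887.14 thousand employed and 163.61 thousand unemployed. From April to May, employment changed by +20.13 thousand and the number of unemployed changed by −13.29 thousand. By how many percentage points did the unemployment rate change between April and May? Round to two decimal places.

The unemployment rate changed by −0.67 percentage points.

April: labor force = 1,887.14 + 163.61 = 2,050.75; u = 163.61/2,050.75 = 7.98%.
May: labor force = 1,907.27 + 150.32 = 2,057.59; u = 150.32/2,057.59 = 7.31%.
Change = 7.31% − 7.98% = −0.67 pp.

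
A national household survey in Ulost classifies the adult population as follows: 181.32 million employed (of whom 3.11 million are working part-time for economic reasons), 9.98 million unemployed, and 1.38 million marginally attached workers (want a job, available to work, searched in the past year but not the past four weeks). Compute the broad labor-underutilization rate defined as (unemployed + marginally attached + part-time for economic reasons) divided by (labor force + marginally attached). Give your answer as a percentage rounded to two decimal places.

Broad underutilization rate ≈ 7.51%.

Labor force = 181.32 + 9.98 = 191.30 million.
Numerator = 9.98 + 1.38 + 3.11 = 14.47 million.
Denominator = 191.30 + 1.38 = 192.68 million.
Broad rate = 14.47 / 192.68 = 7.51%.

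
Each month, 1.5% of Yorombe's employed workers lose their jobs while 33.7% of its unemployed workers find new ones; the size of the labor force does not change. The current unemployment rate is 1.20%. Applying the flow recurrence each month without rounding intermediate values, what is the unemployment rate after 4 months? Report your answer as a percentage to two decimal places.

Unemployment rate after four months ≈ 3.72%.

With a fixed labor force, u_{t+1} = u_t + s·(1−u_t) − f·u_t = u_t·(1−s−f) + s.
Here 1−s−f = 0.648 and s = 0.015.
u_1 = 0.012000 × 0.648 + 0.015 = 0.022776.
u_2 = 0.022776 × 0.648 + 0.015 = 0.029759.
u_3 = 0.029759 × 0.648 + 0.015 = 0.034284.
u_4 = 0.034284 × 0.648 + 0.015 = 0.037216.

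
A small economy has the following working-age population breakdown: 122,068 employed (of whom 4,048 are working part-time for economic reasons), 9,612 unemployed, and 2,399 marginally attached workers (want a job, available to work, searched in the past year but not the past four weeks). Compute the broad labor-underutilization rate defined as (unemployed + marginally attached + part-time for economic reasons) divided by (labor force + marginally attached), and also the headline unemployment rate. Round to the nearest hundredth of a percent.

Broad underutilization rate ≈ 11.98%; headline unemployment rate ≈ 7.30%.

Labor force = 122,068 + 9,612 = 131,680.
Numerator = 9,612 + 2,399 + 4,048 = 16,059.
Denominator = 131,680 + 2,399 = 134,079.
Broad rate = 16,059 / 134,079 = 11.98%.
Headline unemployment rate = 9,612 / 131,680 = 7.30%.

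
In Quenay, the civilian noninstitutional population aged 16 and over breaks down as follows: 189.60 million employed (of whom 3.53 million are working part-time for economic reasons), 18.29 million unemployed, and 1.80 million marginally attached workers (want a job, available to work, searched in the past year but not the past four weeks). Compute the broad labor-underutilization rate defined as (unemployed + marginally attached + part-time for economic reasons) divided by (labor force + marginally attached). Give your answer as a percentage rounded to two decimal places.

Labor force = 189.60 + 18.29 = 207.89 million.
Numerator = 18.29 + 1.80 + 3.53 = 23.62 million.
Denominator = 207.89 + 1.80 = 209.69 million.
Broad rate = 23.62 / 209.69 = 11.26%.

Broad underutilization rate ≈ 11.26%.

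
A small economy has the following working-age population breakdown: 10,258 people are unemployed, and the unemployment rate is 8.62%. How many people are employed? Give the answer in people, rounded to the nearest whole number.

About 108,744 are employed.

Labor force = U / u = 10,258 / 0.0862 ≈ 119,002.
Employed = labor force − unemployed = 119,002 − 10,258 = 108,744.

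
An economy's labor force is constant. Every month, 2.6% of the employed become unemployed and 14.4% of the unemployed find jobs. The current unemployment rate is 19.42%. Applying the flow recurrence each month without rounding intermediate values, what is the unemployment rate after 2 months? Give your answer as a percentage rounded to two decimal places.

With a fixed labor force, u_{t+1} = u_t + s·(1−u_t) − f·u_t = u_t·(1−s−f) + s.
Here 1−s−f = 0.830 and s = 0.026.
u_1 = 0.194200 × 0.830 + 0.026 = 0.187186.
u_2 = 0.187186 × 0.830 + 0.026 = 0.181364.

Unemployment rate after two months ≈ 18.14%.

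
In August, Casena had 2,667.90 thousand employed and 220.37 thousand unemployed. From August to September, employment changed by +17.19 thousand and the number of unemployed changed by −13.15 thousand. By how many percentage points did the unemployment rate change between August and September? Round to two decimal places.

The unemployment rate changed by −0.47 percentage points.

August: labor force = 2,667.90 + 220.37 = 2,888.27; u = 220.37/2,888.27 = 7.63%.
September: labor force = 2,685.09 + 207.22 = 2,892.31; u = 207.22/2,892.31 = 7.16%.
Change = 7.16% − 7.63% = −0.47 pp.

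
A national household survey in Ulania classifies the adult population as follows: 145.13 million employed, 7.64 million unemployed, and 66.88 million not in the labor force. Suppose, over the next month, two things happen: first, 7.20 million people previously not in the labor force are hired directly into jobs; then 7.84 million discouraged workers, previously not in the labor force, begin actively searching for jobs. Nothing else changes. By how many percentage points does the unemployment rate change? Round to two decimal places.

Initially, labor force = 145.13 + 7.64 = 152.77 million, so u = 7.64/152.77 = 5.00%.
After the first change, employed and labor force both rise by 7.20; unemployed unchanged → E = 152.33, U = 7.64, labor force = 159.97 million.
After the second change, unemployed and labor force both rise by 7.84 → E = 152.33, U = 15.48, labor force = 167.81 million.
New unemployment rate = 15.48 / 167.81 = 9.22%.
Change = 9.22% − 5.00% = +4.22 percentage points.

The unemployment rate changes by +4.22 percentage points.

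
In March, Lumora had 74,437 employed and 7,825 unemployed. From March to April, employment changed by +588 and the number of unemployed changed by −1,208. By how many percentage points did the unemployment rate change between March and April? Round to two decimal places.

The unemployment rate changed by −1.41 percentage points.

March: labor force = 74,437 + 7,825 = 82,262; u = 7,825/82,262 = 9.51%.
April: labor force = 75,025 + 6,617 = 81,642; u = 6,617/81,642 = 8.10%.
Change = 8.10% − 9.51% = −1.41 pp.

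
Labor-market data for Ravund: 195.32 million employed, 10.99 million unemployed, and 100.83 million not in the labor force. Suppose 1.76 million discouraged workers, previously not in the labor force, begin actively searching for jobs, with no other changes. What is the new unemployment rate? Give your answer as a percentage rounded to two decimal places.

New unemployment rate ≈ 6.13%.

Initially, labor force = 195.32 + 10.99 = 206.31 million, so u = 10.99/206.31 = 5.33%.
After the change, unemployed and labor force both rise by 1.76 → E = 195.32, U = 12.75, labor force = 208.07 million.
New unemployment rate = 12.75 / 208.07 = 6.13%.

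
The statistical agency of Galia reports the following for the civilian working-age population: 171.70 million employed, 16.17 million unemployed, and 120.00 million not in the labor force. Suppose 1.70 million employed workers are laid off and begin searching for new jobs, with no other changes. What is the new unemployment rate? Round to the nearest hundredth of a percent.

Initially, labor force = 171.70 + 16.17 = 187.87 million, so u = 16.17/187.87 = 8.61%.
After the change, employed falls and unemployed rises by 1.70; labor force unchanged → E = 170.00, U = 17.87, labor force = 187.87 million.
New unemployment rate = 17.87 / 187.87 = 9.51%.

New unemployment rate ≈ 9.51%.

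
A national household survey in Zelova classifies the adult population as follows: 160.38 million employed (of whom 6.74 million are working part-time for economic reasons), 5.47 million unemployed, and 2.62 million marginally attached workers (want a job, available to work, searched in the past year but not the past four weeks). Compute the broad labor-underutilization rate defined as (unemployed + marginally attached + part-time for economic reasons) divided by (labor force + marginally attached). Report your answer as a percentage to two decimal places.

Labor force = 160.38 + 5.47 = 165.85 million.
Numerator = 5.47 + 2.62 + 6.74 = 14.83 million.
Denominator = 165.85 + 2.62 = 168.47 million.
Broad rate = 14.83 / 168.47 = 8.80%.

Broad underutilization rate ≈ 8.80%.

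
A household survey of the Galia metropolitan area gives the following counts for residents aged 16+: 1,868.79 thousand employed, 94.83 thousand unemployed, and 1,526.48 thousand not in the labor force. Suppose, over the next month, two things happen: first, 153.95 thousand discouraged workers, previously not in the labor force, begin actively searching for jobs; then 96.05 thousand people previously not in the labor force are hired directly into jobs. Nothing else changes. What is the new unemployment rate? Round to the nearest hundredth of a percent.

New unemployment rate ≈ 11.24%.

Initially, labor force = 1,868.79 + 94.83 = 1,963.62 thousand, so u = 94.83/1,963.62 = 4.83%.
After the first change, unemployed and labor force both rise by 153.95 → E = 1,868.79, U = 248.78, labor force = 2,117.57 thousand.
After the second change, employed and labor force both rise by 96.05; unemployed unchanged → E = 1,964.84, U = 248.78, labor force = 2,213.62 thousand.
New unemployment rate = 248.78 / 2,213.62 = 11.24%.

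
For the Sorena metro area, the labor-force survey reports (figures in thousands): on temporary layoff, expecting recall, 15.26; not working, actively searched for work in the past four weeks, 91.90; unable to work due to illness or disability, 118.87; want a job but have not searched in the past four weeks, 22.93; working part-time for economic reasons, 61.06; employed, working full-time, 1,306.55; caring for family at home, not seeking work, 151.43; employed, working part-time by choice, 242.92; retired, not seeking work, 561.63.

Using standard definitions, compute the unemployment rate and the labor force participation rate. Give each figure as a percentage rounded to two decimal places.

Employed = 61.06 + 1,306.55 + 242.92 = 1,610.53 thousand (anyone who worked, including part-time for economic reasons, counts as employed).
Unemployed = 15.26 + 91.90 = 107.16 thousand (jobless and actively searching, or on temporary layoff).
Labor force = 1,610.53 + 107.16 = 1,717.69 thousand.
Not in labor force = 118.87 + 22.93 + 151.43 + 561.63 = 854.86 thousand (those not working and not actively searching are outside the labor force — including those who want a job but have given up searching).
Civilian working-age population = 1,717.69 + 854.86 = 2,572.55 thousand.
Unemployment rate = 107.16 / 1,717.69 = 6.24%.
Labor force participation rate = 1,717.69 / 2,572.55 = 66.77%.

Unemployment rate ≈ 6.24%; labor force participation rate ≈ 66.77%.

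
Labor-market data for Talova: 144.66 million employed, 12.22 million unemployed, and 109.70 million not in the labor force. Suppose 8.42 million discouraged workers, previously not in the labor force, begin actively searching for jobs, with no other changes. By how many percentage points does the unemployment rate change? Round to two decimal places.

Initially, labor force = 144.66 + 12.22 = 156.88 million, so u = 12.22/156.88 = 7.79%.
After the change, unemployed and labor force both rise by 8.42 → E = 144.66, U = 20.64, labor force = 165.30 million.
New unemployment rate = 20.64 / 165.30 = 12.49%.
Change = 12.49% − 7.79% = +4.70 percentage points.

The unemployment rate changes by +4.70 percentage points.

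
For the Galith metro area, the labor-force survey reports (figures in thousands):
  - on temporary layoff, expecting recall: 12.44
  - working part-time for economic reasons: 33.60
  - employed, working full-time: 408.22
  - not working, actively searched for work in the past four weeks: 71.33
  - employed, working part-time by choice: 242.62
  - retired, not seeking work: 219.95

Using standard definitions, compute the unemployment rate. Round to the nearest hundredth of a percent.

Employed = 33.60 + 408.22 + 242.62 = 684.44 thousand (anyone who worked, including part-time for economic reasons, counts as employed).
Unemployed = 12.44 + 71.33 = 83.77 thousand (jobless and actively searching, or on temporary layoff).
Labor force = 684.44 + 83.77 = 768.21 thousand.
Unemployment rate = 83.77 / 768.21 = 10.90%.

Unemployment rate ≈ 10.90%.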